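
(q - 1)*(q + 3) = q^2 + 2*q - 3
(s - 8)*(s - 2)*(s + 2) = s^3 - 8*s^2 - 4*s + 32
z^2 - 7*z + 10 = (z - 5)*(z - 2)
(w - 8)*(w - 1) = w^2 - 9*w + 8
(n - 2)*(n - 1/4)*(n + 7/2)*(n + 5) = n^4 + 25*n^3/4 - 9*n^2/8 - 281*n/8 + 35/4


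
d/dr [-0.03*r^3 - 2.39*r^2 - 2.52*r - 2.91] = -0.09*r^2 - 4.78*r - 2.52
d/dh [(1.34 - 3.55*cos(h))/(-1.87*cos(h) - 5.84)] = -23.2378*sin(h)/(1.87*cos(h) + 5.84)^2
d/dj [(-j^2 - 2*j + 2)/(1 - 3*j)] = (3*j^2 - 2*j + 4)/(9*j^2 - 6*j + 1)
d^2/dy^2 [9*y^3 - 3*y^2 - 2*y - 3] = 54*y - 6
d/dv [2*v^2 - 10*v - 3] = 4*v - 10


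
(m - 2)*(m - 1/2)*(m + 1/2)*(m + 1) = m^4 - m^3 - 9*m^2/4 + m/4 + 1/2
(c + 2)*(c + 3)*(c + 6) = c^3 + 11*c^2 + 36*c + 36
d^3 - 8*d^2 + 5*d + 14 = (d - 7)*(d - 2)*(d + 1)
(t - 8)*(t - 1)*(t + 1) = t^3 - 8*t^2 - t + 8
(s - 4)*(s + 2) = s^2 - 2*s - 8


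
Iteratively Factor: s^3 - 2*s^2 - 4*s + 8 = (s - 2)*(s^2 - 4) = (s - 2)*(s + 2)*(s - 2)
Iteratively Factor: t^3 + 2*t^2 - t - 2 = (t + 1)*(t^2 + t - 2) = (t - 1)*(t + 1)*(t + 2)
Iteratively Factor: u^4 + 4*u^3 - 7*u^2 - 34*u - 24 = (u - 3)*(u^3 + 7*u^2 + 14*u + 8) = (u - 3)*(u + 4)*(u^2 + 3*u + 2) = (u - 3)*(u + 2)*(u + 4)*(u + 1)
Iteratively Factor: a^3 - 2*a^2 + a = (a)*(a^2 - 2*a + 1) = a*(a - 1)*(a - 1)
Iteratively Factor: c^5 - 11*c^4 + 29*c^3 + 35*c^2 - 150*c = (c - 5)*(c^4 - 6*c^3 - c^2 + 30*c) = (c - 5)*(c + 2)*(c^3 - 8*c^2 + 15*c) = (c - 5)^2*(c + 2)*(c^2 - 3*c) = c*(c - 5)^2*(c + 2)*(c - 3)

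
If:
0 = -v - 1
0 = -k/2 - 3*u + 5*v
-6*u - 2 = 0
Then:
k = -8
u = -1/3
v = -1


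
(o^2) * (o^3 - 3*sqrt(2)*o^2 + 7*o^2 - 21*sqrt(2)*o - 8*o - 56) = o^5 - 3*sqrt(2)*o^4 + 7*o^4 - 21*sqrt(2)*o^3 - 8*o^3 - 56*o^2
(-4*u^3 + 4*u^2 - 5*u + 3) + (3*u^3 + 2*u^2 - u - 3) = -u^3 + 6*u^2 - 6*u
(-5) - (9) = -14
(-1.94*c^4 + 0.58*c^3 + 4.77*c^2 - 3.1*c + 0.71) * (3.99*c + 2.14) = -7.7406*c^5 - 1.8374*c^4 + 20.2735*c^3 - 2.1612*c^2 - 3.8011*c + 1.5194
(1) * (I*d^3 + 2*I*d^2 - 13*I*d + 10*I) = I*d^3 + 2*I*d^2 - 13*I*d + 10*I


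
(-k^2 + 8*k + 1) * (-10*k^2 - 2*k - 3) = 10*k^4 - 78*k^3 - 23*k^2 - 26*k - 3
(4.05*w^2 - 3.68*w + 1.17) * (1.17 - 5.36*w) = -21.708*w^3 + 24.4633*w^2 - 10.5768*w + 1.3689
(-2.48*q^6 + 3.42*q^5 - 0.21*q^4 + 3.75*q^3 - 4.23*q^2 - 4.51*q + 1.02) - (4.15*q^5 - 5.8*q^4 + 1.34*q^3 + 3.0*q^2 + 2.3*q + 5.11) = -2.48*q^6 - 0.73*q^5 + 5.59*q^4 + 2.41*q^3 - 7.23*q^2 - 6.81*q - 4.09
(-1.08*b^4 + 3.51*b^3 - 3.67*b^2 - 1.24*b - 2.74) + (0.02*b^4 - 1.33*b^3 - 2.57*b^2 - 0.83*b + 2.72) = -1.06*b^4 + 2.18*b^3 - 6.24*b^2 - 2.07*b - 0.02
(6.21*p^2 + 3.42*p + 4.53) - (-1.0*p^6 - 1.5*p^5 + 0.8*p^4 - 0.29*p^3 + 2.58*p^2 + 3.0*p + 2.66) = 1.0*p^6 + 1.5*p^5 - 0.8*p^4 + 0.29*p^3 + 3.63*p^2 + 0.42*p + 1.87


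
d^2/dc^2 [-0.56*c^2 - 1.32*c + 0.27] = -1.12000000000000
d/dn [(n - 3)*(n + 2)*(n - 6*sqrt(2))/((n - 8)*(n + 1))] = (n^4 - 14*n^3 - 11*n^2 + 36*sqrt(2)*n^2 + 16*n + 24*sqrt(2)*n + 48 + 204*sqrt(2))/(n^4 - 14*n^3 + 33*n^2 + 112*n + 64)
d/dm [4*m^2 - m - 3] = 8*m - 1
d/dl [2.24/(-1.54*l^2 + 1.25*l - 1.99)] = (6.8992*l - 2.8)/(1.54*l^2 - 1.25*l + 1.99)^2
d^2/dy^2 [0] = 0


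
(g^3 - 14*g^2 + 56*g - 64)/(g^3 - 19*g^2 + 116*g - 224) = (g - 2)/(g - 7)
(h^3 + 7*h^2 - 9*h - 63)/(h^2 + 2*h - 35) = (h^2 - 9)/(h - 5)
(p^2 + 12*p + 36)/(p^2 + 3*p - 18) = (p + 6)/(p - 3)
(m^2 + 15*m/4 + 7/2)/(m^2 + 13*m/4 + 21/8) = 2*(m + 2)/(2*m + 3)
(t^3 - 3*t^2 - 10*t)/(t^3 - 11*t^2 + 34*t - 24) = t*(t^2 - 3*t - 10)/(t^3 - 11*t^2 + 34*t - 24)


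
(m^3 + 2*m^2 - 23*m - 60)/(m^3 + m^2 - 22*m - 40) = (m + 3)/(m + 2)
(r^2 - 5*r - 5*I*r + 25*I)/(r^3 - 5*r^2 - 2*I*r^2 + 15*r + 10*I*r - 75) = 1/(r + 3*I)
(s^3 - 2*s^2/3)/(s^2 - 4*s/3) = s*(3*s - 2)/(3*s - 4)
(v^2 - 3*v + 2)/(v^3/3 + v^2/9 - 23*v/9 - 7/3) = 9*(v^2 - 3*v + 2)/(3*v^3 + v^2 - 23*v - 21)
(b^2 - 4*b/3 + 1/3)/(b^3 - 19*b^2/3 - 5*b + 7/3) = (b - 1)/(b^2 - 6*b - 7)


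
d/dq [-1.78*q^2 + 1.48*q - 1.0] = 1.48 - 3.56*q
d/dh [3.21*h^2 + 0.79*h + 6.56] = 6.42*h + 0.79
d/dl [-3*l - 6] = -3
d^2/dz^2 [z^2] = 2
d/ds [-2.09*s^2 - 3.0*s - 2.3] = -4.18*s - 3.0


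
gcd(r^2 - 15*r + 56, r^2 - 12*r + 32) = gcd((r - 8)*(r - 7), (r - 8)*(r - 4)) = r - 8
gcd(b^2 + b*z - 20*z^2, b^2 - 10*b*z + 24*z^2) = -b + 4*z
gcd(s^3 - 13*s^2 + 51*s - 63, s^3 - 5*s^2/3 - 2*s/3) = 1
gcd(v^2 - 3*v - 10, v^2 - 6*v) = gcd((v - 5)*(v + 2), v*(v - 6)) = 1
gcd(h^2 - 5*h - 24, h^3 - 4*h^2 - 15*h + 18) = h + 3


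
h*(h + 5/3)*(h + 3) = h^3 + 14*h^2/3 + 5*h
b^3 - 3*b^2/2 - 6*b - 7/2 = (b - 7/2)*(b + 1)^2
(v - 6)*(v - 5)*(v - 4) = v^3 - 15*v^2 + 74*v - 120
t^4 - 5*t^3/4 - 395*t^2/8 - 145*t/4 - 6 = (t - 8)*(t + 1/4)*(t + 1/2)*(t + 6)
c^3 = c^3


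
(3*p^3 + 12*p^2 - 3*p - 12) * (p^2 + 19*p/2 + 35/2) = 3*p^5 + 81*p^4/2 + 327*p^3/2 + 339*p^2/2 - 333*p/2 - 210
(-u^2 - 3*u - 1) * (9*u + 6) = -9*u^3 - 33*u^2 - 27*u - 6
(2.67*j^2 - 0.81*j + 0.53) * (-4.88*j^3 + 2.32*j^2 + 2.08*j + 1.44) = -13.0296*j^5 + 10.1472*j^4 + 1.088*j^3 + 3.3896*j^2 - 0.0640000000000001*j + 0.7632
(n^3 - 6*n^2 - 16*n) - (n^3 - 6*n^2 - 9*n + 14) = -7*n - 14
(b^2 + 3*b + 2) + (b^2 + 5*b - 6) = 2*b^2 + 8*b - 4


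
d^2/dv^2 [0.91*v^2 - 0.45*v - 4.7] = 1.82000000000000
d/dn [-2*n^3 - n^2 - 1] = 2*n*(-3*n - 1)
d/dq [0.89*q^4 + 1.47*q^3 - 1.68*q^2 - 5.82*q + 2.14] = 3.56*q^3 + 4.41*q^2 - 3.36*q - 5.82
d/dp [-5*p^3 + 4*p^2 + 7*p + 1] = -15*p^2 + 8*p + 7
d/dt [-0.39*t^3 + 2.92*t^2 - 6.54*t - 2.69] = -1.17*t^2 + 5.84*t - 6.54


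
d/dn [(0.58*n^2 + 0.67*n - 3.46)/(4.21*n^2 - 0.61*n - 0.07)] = (-3.1745*n^2 + 29.052*n - 2.1575)/(17.7241*n^4 - 5.1362*n^3 - 0.2173*n^2 + 0.0854*n + 0.0049)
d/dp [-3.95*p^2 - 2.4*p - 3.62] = -7.9*p - 2.4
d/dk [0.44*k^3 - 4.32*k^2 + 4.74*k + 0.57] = 1.32*k^2 - 8.64*k + 4.74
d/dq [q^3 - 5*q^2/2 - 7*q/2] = 3*q^2 - 5*q - 7/2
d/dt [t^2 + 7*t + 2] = 2*t + 7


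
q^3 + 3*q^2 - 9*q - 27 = (q - 3)*(q + 3)^2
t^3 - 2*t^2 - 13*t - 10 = (t - 5)*(t + 1)*(t + 2)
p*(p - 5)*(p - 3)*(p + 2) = p^4 - 6*p^3 - p^2 + 30*p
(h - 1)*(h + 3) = h^2 + 2*h - 3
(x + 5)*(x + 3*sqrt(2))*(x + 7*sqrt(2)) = x^3 + 5*x^2 + 10*sqrt(2)*x^2 + 42*x + 50*sqrt(2)*x + 210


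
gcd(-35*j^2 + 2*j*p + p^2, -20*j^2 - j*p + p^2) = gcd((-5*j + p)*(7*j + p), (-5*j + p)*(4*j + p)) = -5*j + p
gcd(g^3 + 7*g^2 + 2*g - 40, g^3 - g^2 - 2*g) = g - 2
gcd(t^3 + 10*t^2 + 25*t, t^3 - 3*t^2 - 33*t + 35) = t + 5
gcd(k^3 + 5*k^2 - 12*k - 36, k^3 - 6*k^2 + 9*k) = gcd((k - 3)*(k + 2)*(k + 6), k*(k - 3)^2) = k - 3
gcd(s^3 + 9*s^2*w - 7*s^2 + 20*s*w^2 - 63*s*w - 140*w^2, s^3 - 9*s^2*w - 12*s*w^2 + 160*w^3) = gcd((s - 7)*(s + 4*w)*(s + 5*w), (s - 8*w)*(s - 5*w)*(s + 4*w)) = s + 4*w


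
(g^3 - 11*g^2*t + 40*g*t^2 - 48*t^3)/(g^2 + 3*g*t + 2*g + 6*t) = (g^3 - 11*g^2*t + 40*g*t^2 - 48*t^3)/(g^2 + 3*g*t + 2*g + 6*t)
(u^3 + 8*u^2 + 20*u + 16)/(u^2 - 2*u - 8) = (u^2 + 6*u + 8)/(u - 4)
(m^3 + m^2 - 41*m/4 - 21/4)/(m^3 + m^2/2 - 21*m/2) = (m + 1/2)/m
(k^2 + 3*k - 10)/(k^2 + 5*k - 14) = (k + 5)/(k + 7)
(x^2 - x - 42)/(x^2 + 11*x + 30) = (x - 7)/(x + 5)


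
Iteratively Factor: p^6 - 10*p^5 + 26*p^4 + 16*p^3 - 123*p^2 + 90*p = (p - 3)*(p^5 - 7*p^4 + 5*p^3 + 31*p^2 - 30*p) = (p - 3)^2*(p^4 - 4*p^3 - 7*p^2 + 10*p) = p*(p - 3)^2*(p^3 - 4*p^2 - 7*p + 10) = p*(p - 3)^2*(p - 1)*(p^2 - 3*p - 10) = p*(p - 3)^2*(p - 1)*(p + 2)*(p - 5)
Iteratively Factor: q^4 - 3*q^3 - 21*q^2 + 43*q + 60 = (q + 4)*(q^3 - 7*q^2 + 7*q + 15) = (q + 1)*(q + 4)*(q^2 - 8*q + 15) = (q - 5)*(q + 1)*(q + 4)*(q - 3)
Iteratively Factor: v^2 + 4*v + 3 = (v + 3)*(v + 1)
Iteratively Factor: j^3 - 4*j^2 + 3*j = (j - 3)*(j^2 - j) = (j - 3)*(j - 1)*(j)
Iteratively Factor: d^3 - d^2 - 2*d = (d - 2)*(d^2 + d) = (d - 2)*(d + 1)*(d)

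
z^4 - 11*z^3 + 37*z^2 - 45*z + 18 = (z - 6)*(z - 3)*(z - 1)^2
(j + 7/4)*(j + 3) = j^2 + 19*j/4 + 21/4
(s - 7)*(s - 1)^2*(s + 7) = s^4 - 2*s^3 - 48*s^2 + 98*s - 49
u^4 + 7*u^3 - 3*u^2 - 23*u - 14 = (u - 2)*(u + 1)^2*(u + 7)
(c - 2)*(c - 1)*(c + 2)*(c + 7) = c^4 + 6*c^3 - 11*c^2 - 24*c + 28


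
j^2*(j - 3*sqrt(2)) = j^3 - 3*sqrt(2)*j^2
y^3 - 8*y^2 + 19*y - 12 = (y - 4)*(y - 3)*(y - 1)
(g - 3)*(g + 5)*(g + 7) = g^3 + 9*g^2 - g - 105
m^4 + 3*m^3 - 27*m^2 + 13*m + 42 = (m - 3)*(m - 2)*(m + 1)*(m + 7)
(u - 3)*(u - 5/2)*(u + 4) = u^3 - 3*u^2/2 - 29*u/2 + 30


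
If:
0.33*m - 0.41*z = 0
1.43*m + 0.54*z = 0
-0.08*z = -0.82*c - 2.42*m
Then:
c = 0.00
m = 0.00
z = 0.00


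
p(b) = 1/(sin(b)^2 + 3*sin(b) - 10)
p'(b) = (-2*sin(b)*cos(b) - 3*cos(b))/(sin(b)^2 + 3*sin(b) - 10)^2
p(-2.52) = -0.09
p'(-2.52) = 0.01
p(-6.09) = -0.11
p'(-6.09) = -0.04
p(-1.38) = -0.08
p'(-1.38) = -0.00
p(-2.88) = -0.09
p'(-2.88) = 0.02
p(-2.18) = -0.08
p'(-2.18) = 0.01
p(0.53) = -0.12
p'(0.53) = -0.05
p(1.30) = -0.16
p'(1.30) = -0.03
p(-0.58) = -0.09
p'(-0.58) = -0.01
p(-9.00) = -0.09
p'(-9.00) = 0.02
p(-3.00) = -0.10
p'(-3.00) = 0.02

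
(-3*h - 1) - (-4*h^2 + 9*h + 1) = 4*h^2 - 12*h - 2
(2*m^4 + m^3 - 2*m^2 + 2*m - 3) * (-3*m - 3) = -6*m^5 - 9*m^4 + 3*m^3 + 3*m + 9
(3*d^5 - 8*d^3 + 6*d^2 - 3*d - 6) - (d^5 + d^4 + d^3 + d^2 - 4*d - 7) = 2*d^5 - d^4 - 9*d^3 + 5*d^2 + d + 1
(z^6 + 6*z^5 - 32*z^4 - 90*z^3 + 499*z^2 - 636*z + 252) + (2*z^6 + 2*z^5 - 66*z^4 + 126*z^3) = 3*z^6 + 8*z^5 - 98*z^4 + 36*z^3 + 499*z^2 - 636*z + 252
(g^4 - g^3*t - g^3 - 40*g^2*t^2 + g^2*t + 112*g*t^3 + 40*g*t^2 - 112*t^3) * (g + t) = g^5 - g^4 - 41*g^3*t^2 + 72*g^2*t^3 + 41*g^2*t^2 + 112*g*t^4 - 72*g*t^3 - 112*t^4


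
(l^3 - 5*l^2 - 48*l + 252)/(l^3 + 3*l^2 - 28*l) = (l^2 - 12*l + 36)/(l*(l - 4))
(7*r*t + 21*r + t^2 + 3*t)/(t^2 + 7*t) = (7*r*t + 21*r + t^2 + 3*t)/(t*(t + 7))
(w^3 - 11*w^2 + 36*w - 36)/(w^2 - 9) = (w^2 - 8*w + 12)/(w + 3)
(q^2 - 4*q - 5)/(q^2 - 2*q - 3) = (q - 5)/(q - 3)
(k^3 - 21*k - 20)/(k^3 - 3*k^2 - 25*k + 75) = (k^2 + 5*k + 4)/(k^2 + 2*k - 15)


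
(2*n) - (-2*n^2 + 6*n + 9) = 2*n^2 - 4*n - 9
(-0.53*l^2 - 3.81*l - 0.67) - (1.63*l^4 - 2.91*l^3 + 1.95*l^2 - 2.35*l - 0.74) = -1.63*l^4 + 2.91*l^3 - 2.48*l^2 - 1.46*l + 0.07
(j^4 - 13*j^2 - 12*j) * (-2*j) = -2*j^5 + 26*j^3 + 24*j^2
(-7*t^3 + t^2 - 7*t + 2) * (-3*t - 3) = 21*t^4 + 18*t^3 + 18*t^2 + 15*t - 6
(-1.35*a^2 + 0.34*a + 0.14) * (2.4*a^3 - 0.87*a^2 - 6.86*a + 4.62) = -3.24*a^5 + 1.9905*a^4 + 9.3012*a^3 - 8.6912*a^2 + 0.6104*a + 0.6468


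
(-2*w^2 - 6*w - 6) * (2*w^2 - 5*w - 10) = -4*w^4 - 2*w^3 + 38*w^2 + 90*w + 60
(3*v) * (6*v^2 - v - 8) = 18*v^3 - 3*v^2 - 24*v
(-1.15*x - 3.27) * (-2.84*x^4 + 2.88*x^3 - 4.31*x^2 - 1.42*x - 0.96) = 3.266*x^5 + 5.9748*x^4 - 4.4611*x^3 + 15.7267*x^2 + 5.7474*x + 3.1392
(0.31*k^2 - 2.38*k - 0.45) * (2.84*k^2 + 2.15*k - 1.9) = 0.8804*k^4 - 6.0927*k^3 - 6.984*k^2 + 3.5545*k + 0.855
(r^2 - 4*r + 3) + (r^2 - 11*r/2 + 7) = 2*r^2 - 19*r/2 + 10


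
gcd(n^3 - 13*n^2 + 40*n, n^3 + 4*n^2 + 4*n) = n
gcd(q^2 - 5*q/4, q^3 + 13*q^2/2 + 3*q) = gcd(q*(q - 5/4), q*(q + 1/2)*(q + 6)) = q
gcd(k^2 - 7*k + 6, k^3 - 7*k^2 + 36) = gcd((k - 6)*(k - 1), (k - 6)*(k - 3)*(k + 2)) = k - 6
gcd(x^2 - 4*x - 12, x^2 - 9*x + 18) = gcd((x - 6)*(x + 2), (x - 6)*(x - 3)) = x - 6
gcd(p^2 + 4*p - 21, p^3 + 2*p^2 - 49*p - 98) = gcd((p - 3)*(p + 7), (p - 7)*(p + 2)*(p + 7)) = p + 7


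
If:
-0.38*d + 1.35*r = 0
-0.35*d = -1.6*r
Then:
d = 0.00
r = 0.00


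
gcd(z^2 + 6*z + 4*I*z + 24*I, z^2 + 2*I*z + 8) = z + 4*I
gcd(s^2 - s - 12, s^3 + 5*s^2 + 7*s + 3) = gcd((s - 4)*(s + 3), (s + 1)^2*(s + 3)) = s + 3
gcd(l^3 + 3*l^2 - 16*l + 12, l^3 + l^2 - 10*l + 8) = l^2 - 3*l + 2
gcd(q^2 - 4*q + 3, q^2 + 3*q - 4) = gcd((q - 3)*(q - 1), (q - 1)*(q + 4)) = q - 1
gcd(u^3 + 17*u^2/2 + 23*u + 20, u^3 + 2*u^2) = u + 2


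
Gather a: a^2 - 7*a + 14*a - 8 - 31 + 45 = a^2 + 7*a + 6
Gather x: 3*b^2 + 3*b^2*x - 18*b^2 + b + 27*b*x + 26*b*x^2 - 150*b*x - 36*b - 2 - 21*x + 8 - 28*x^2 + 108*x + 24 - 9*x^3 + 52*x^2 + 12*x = -15*b^2 - 35*b - 9*x^3 + x^2*(26*b + 24) + x*(3*b^2 - 123*b + 99) + 30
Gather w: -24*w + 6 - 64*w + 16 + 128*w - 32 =40*w - 10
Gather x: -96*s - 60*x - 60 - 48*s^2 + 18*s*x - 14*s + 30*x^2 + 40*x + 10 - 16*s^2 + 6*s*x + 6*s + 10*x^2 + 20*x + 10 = -64*s^2 + 24*s*x - 104*s + 40*x^2 - 40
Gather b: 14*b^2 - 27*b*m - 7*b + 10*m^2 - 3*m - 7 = 14*b^2 + b*(-27*m - 7) + 10*m^2 - 3*m - 7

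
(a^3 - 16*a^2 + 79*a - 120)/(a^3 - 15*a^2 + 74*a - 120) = (a^2 - 11*a + 24)/(a^2 - 10*a + 24)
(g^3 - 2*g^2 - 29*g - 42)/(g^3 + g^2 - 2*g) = (g^2 - 4*g - 21)/(g*(g - 1))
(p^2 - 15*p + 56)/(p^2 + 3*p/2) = 2*(p^2 - 15*p + 56)/(p*(2*p + 3))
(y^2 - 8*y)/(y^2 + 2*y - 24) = y*(y - 8)/(y^2 + 2*y - 24)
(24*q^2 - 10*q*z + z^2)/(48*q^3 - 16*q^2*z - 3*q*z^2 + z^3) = (-6*q + z)/(-12*q^2 + q*z + z^2)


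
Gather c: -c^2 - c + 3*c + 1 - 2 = -c^2 + 2*c - 1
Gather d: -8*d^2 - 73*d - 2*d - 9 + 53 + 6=-8*d^2 - 75*d + 50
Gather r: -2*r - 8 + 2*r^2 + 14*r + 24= 2*r^2 + 12*r + 16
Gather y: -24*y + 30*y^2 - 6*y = 30*y^2 - 30*y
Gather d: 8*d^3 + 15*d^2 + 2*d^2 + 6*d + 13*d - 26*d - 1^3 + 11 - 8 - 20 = 8*d^3 + 17*d^2 - 7*d - 18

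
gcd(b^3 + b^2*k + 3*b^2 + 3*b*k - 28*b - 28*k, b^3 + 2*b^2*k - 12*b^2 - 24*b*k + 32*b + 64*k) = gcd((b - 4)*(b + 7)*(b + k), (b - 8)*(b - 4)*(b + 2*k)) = b - 4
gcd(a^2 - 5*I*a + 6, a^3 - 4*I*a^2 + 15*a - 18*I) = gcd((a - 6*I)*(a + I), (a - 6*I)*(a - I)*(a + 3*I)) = a - 6*I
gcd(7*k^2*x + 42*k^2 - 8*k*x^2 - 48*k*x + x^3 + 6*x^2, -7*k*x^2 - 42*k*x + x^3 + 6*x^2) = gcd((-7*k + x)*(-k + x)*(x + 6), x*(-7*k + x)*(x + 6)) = -7*k*x - 42*k + x^2 + 6*x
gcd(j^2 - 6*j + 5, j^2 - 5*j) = j - 5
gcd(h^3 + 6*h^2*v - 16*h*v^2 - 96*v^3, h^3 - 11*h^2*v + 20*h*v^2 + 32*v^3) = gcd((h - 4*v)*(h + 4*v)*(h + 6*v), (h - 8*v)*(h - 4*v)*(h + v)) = -h + 4*v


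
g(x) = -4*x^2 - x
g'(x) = -8*x - 1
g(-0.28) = -0.03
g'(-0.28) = 1.24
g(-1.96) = -13.41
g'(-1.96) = 14.68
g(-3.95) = -58.46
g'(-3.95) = 30.60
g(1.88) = -16.02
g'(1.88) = -16.04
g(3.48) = -51.92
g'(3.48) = -28.84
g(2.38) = -25.04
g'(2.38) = -20.04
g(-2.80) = -28.56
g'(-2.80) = 21.40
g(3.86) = -63.46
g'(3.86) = -31.88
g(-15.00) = -885.00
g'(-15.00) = 119.00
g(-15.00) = -885.00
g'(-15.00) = 119.00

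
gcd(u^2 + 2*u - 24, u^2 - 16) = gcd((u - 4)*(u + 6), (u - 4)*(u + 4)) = u - 4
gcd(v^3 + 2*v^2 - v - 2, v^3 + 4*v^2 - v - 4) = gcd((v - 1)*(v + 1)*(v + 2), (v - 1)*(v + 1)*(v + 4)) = v^2 - 1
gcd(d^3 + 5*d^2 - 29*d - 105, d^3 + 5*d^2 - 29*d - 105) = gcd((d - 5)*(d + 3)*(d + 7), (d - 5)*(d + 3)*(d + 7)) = d^3 + 5*d^2 - 29*d - 105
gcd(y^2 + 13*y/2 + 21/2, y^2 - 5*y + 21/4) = 1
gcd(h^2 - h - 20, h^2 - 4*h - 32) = h + 4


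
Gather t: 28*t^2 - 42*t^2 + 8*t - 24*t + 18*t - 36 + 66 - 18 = -14*t^2 + 2*t + 12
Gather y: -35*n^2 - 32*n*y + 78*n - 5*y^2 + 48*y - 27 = -35*n^2 + 78*n - 5*y^2 + y*(48 - 32*n) - 27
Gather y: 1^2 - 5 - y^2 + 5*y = -y^2 + 5*y - 4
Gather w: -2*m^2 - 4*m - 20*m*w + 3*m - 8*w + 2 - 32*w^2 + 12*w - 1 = -2*m^2 - m - 32*w^2 + w*(4 - 20*m) + 1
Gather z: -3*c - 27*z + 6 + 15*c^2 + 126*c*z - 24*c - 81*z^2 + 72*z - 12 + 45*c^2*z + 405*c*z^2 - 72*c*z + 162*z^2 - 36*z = 15*c^2 - 27*c + z^2*(405*c + 81) + z*(45*c^2 + 54*c + 9) - 6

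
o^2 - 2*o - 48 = (o - 8)*(o + 6)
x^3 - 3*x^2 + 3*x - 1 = (x - 1)^3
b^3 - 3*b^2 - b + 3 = (b - 3)*(b - 1)*(b + 1)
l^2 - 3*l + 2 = (l - 2)*(l - 1)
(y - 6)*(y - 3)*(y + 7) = y^3 - 2*y^2 - 45*y + 126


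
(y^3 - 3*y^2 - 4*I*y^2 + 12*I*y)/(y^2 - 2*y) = (y^2 - 3*y - 4*I*y + 12*I)/(y - 2)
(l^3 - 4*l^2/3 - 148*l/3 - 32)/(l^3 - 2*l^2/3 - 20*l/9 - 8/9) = 3*(l^2 - 2*l - 48)/(3*l^2 - 4*l - 4)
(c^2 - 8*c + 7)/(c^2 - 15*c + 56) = (c - 1)/(c - 8)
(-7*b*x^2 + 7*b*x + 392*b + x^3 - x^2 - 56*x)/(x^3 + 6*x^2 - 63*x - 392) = (-7*b + x)/(x + 7)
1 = 1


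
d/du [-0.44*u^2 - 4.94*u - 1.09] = -0.88*u - 4.94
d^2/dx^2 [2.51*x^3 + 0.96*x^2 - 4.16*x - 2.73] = 15.06*x + 1.92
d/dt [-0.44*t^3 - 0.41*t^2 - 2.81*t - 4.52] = -1.32*t^2 - 0.82*t - 2.81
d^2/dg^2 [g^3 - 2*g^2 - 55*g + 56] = 6*g - 4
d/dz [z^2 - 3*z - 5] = 2*z - 3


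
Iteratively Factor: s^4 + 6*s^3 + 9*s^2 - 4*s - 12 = (s + 2)*(s^3 + 4*s^2 + s - 6) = (s + 2)^2*(s^2 + 2*s - 3) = (s + 2)^2*(s + 3)*(s - 1)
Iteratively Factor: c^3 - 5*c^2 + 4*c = (c)*(c^2 - 5*c + 4) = c*(c - 4)*(c - 1)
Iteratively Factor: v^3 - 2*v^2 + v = (v)*(v^2 - 2*v + 1) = v*(v - 1)*(v - 1)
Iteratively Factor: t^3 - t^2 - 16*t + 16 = (t - 4)*(t^2 + 3*t - 4) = (t - 4)*(t + 4)*(t - 1)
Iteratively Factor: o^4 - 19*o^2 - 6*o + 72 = (o - 2)*(o^3 + 2*o^2 - 15*o - 36) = (o - 4)*(o - 2)*(o^2 + 6*o + 9) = (o - 4)*(o - 2)*(o + 3)*(o + 3)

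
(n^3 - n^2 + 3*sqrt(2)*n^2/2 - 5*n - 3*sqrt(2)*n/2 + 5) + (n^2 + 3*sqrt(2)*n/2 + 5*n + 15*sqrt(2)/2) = n^3 + 3*sqrt(2)*n^2/2 + 5 + 15*sqrt(2)/2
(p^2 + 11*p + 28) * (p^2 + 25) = p^4 + 11*p^3 + 53*p^2 + 275*p + 700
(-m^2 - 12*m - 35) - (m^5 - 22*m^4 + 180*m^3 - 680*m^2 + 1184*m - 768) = -m^5 + 22*m^4 - 180*m^3 + 679*m^2 - 1196*m + 733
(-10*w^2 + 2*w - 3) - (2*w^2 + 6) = -12*w^2 + 2*w - 9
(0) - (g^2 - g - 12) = -g^2 + g + 12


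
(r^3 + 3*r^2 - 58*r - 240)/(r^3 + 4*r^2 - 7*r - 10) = (r^2 - 2*r - 48)/(r^2 - r - 2)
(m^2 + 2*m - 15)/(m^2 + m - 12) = (m + 5)/(m + 4)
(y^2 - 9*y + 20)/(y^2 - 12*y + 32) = (y - 5)/(y - 8)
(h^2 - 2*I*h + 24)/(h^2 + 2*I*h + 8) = (h - 6*I)/(h - 2*I)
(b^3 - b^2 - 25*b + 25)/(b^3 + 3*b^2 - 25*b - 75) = (b - 1)/(b + 3)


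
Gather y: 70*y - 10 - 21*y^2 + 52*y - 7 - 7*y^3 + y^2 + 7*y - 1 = -7*y^3 - 20*y^2 + 129*y - 18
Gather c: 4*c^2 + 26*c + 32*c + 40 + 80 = 4*c^2 + 58*c + 120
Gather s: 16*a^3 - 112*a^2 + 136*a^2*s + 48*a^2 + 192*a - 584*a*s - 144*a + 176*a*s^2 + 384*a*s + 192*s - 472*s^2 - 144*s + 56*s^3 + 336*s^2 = 16*a^3 - 64*a^2 + 48*a + 56*s^3 + s^2*(176*a - 136) + s*(136*a^2 - 200*a + 48)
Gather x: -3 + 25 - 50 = -28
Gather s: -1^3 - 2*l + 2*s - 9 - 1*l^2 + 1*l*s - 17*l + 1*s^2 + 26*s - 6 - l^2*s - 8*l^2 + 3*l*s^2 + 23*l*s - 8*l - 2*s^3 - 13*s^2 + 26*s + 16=-9*l^2 - 27*l - 2*s^3 + s^2*(3*l - 12) + s*(-l^2 + 24*l + 54)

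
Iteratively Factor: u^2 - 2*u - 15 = (u + 3)*(u - 5)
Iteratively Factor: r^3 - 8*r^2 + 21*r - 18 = (r - 3)*(r^2 - 5*r + 6) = (r - 3)^2*(r - 2)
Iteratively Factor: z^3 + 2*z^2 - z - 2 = (z + 2)*(z^2 - 1) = (z + 1)*(z + 2)*(z - 1)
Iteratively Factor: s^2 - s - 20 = (s - 5)*(s + 4)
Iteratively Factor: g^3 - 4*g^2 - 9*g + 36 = (g + 3)*(g^2 - 7*g + 12) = (g - 3)*(g + 3)*(g - 4)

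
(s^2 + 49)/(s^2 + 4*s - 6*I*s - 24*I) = (s^2 + 49)/(s^2 + s*(4 - 6*I) - 24*I)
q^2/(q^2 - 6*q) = q/(q - 6)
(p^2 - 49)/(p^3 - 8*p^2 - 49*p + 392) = 1/(p - 8)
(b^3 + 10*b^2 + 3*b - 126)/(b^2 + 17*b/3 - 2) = 3*(b^2 + 4*b - 21)/(3*b - 1)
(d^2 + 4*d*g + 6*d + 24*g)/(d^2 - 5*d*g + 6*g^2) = (d^2 + 4*d*g + 6*d + 24*g)/(d^2 - 5*d*g + 6*g^2)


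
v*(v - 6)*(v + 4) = v^3 - 2*v^2 - 24*v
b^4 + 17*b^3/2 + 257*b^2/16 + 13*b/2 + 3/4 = (b + 1/4)^2*(b + 2)*(b + 6)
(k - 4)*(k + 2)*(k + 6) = k^3 + 4*k^2 - 20*k - 48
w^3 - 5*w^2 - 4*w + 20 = (w - 5)*(w - 2)*(w + 2)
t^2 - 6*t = t*(t - 6)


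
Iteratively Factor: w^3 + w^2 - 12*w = (w)*(w^2 + w - 12) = w*(w - 3)*(w + 4)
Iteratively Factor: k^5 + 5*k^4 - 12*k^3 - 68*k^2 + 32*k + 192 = (k + 2)*(k^4 + 3*k^3 - 18*k^2 - 32*k + 96) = (k - 2)*(k + 2)*(k^3 + 5*k^2 - 8*k - 48) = (k - 3)*(k - 2)*(k + 2)*(k^2 + 8*k + 16) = (k - 3)*(k - 2)*(k + 2)*(k + 4)*(k + 4)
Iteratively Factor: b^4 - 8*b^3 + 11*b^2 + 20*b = (b + 1)*(b^3 - 9*b^2 + 20*b) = b*(b + 1)*(b^2 - 9*b + 20) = b*(b - 5)*(b + 1)*(b - 4)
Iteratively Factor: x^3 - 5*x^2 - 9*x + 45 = (x - 5)*(x^2 - 9) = (x - 5)*(x + 3)*(x - 3)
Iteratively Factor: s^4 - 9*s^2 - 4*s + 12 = (s + 2)*(s^3 - 2*s^2 - 5*s + 6) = (s - 3)*(s + 2)*(s^2 + s - 2) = (s - 3)*(s + 2)^2*(s - 1)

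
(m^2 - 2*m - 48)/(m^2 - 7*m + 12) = (m^2 - 2*m - 48)/(m^2 - 7*m + 12)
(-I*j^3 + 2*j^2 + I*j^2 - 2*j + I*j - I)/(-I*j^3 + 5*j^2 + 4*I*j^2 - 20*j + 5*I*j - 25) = (j^3 + j^2*(-1 + 2*I) - j*(1 + 2*I) + 1)/(j^3 + j^2*(-4 + 5*I) - 5*j*(1 + 4*I) - 25*I)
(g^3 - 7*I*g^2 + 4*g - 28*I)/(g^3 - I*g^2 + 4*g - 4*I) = (g - 7*I)/(g - I)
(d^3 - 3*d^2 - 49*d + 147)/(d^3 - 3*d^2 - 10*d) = (-d^3 + 3*d^2 + 49*d - 147)/(d*(-d^2 + 3*d + 10))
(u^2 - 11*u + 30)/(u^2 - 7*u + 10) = (u - 6)/(u - 2)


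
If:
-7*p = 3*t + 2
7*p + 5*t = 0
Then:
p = -5/7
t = 1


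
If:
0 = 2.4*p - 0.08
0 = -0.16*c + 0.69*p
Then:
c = 0.14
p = 0.03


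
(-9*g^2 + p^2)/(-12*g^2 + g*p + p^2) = (3*g + p)/(4*g + p)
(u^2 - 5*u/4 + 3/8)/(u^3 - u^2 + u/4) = (4*u - 3)/(2*u*(2*u - 1))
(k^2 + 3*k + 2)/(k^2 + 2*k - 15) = (k^2 + 3*k + 2)/(k^2 + 2*k - 15)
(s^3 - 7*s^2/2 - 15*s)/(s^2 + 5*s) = (s^2 - 7*s/2 - 15)/(s + 5)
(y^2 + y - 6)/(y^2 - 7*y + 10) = (y + 3)/(y - 5)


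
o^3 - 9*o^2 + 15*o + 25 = (o - 5)^2*(o + 1)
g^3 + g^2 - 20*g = g*(g - 4)*(g + 5)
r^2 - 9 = (r - 3)*(r + 3)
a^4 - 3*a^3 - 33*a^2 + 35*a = a*(a - 7)*(a - 1)*(a + 5)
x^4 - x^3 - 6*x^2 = x^2*(x - 3)*(x + 2)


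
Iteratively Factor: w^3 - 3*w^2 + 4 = (w - 2)*(w^2 - w - 2) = (w - 2)^2*(w + 1)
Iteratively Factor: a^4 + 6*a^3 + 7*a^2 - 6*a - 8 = (a + 1)*(a^3 + 5*a^2 + 2*a - 8) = (a - 1)*(a + 1)*(a^2 + 6*a + 8) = (a - 1)*(a + 1)*(a + 2)*(a + 4)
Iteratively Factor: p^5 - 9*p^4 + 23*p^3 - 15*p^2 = (p - 3)*(p^4 - 6*p^3 + 5*p^2) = (p - 3)*(p - 1)*(p^3 - 5*p^2) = (p - 5)*(p - 3)*(p - 1)*(p^2) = p*(p - 5)*(p - 3)*(p - 1)*(p)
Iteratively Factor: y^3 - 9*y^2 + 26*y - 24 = (y - 4)*(y^2 - 5*y + 6) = (y - 4)*(y - 2)*(y - 3)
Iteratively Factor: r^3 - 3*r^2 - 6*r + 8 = (r - 1)*(r^2 - 2*r - 8) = (r - 1)*(r + 2)*(r - 4)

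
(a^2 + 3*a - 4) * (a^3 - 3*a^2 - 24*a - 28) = a^5 - 37*a^3 - 88*a^2 + 12*a + 112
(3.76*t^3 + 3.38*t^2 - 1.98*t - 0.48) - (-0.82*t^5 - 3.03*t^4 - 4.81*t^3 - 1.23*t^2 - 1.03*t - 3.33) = 0.82*t^5 + 3.03*t^4 + 8.57*t^3 + 4.61*t^2 - 0.95*t + 2.85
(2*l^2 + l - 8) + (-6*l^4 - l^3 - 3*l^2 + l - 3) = -6*l^4 - l^3 - l^2 + 2*l - 11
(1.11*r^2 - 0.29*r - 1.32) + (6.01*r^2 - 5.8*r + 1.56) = 7.12*r^2 - 6.09*r + 0.24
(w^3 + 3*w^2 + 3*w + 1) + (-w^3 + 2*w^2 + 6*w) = 5*w^2 + 9*w + 1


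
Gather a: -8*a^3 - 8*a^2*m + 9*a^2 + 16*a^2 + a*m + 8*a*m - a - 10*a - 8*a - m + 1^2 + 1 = -8*a^3 + a^2*(25 - 8*m) + a*(9*m - 19) - m + 2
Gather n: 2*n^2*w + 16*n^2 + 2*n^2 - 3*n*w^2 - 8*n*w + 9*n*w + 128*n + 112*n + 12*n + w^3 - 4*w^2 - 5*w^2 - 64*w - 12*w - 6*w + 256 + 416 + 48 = n^2*(2*w + 18) + n*(-3*w^2 + w + 252) + w^3 - 9*w^2 - 82*w + 720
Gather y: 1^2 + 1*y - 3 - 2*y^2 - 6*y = -2*y^2 - 5*y - 2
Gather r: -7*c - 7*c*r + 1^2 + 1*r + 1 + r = -7*c + r*(2 - 7*c) + 2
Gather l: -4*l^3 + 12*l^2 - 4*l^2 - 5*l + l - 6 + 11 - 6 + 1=-4*l^3 + 8*l^2 - 4*l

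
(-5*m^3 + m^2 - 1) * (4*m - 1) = -20*m^4 + 9*m^3 - m^2 - 4*m + 1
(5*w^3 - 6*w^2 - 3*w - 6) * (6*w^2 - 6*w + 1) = 30*w^5 - 66*w^4 + 23*w^3 - 24*w^2 + 33*w - 6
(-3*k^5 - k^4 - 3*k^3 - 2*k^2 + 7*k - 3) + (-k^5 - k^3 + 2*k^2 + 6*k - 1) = -4*k^5 - k^4 - 4*k^3 + 13*k - 4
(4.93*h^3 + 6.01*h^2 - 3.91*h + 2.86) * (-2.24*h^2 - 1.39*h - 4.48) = -11.0432*h^5 - 20.3151*h^4 - 21.6819*h^3 - 27.8963*h^2 + 13.5414*h - 12.8128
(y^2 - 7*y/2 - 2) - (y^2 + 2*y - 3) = 1 - 11*y/2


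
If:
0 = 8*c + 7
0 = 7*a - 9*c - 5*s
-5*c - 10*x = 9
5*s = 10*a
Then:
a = 21/8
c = -7/8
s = 21/4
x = -37/80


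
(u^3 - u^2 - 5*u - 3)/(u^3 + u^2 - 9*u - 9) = (u + 1)/(u + 3)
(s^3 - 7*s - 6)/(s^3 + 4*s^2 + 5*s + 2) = (s - 3)/(s + 1)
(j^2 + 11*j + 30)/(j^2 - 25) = (j + 6)/(j - 5)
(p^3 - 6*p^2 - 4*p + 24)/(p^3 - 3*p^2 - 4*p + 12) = (p - 6)/(p - 3)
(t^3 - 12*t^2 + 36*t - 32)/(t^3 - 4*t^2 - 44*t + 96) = (t - 2)/(t + 6)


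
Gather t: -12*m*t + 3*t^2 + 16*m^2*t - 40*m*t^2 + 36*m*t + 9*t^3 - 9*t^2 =9*t^3 + t^2*(-40*m - 6) + t*(16*m^2 + 24*m)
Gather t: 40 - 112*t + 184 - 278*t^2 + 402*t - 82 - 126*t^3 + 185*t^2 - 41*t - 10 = -126*t^3 - 93*t^2 + 249*t + 132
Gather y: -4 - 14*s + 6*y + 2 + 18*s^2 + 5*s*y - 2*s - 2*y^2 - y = 18*s^2 - 16*s - 2*y^2 + y*(5*s + 5) - 2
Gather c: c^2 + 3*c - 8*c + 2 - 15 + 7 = c^2 - 5*c - 6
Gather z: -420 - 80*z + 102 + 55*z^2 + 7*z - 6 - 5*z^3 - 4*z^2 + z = -5*z^3 + 51*z^2 - 72*z - 324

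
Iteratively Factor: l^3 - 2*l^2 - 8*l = (l)*(l^2 - 2*l - 8) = l*(l + 2)*(l - 4)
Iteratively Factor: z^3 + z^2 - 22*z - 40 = (z - 5)*(z^2 + 6*z + 8) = (z - 5)*(z + 4)*(z + 2)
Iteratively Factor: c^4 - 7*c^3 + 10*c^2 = (c)*(c^3 - 7*c^2 + 10*c) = c*(c - 5)*(c^2 - 2*c) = c*(c - 5)*(c - 2)*(c)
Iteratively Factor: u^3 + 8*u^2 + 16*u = (u + 4)*(u^2 + 4*u) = (u + 4)^2*(u)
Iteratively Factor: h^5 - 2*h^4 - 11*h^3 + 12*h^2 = (h + 3)*(h^4 - 5*h^3 + 4*h^2) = h*(h + 3)*(h^3 - 5*h^2 + 4*h) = h^2*(h + 3)*(h^2 - 5*h + 4) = h^2*(h - 4)*(h + 3)*(h - 1)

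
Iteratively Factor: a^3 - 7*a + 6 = (a + 3)*(a^2 - 3*a + 2) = (a - 2)*(a + 3)*(a - 1)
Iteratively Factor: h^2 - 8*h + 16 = (h - 4)*(h - 4)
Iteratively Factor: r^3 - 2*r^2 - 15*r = (r - 5)*(r^2 + 3*r) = r*(r - 5)*(r + 3)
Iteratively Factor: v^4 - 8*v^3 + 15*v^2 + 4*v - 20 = (v - 5)*(v^3 - 3*v^2 + 4) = (v - 5)*(v + 1)*(v^2 - 4*v + 4) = (v - 5)*(v - 2)*(v + 1)*(v - 2)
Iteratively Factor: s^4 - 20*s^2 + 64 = (s - 4)*(s^3 + 4*s^2 - 4*s - 16) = (s - 4)*(s - 2)*(s^2 + 6*s + 8) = (s - 4)*(s - 2)*(s + 2)*(s + 4)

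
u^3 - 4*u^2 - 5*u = u*(u - 5)*(u + 1)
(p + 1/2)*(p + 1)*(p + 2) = p^3 + 7*p^2/2 + 7*p/2 + 1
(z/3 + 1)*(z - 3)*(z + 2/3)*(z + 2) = z^4/3 + 8*z^3/9 - 23*z^2/9 - 8*z - 4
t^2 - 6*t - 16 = (t - 8)*(t + 2)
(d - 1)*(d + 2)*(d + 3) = d^3 + 4*d^2 + d - 6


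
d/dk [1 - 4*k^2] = -8*k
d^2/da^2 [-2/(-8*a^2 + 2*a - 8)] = 2*(-16*a^2 + 4*a + (8*a - 1)^2 - 16)/(4*a^2 - a + 4)^3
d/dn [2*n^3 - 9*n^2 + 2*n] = 6*n^2 - 18*n + 2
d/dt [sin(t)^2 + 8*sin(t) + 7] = 2*(sin(t) + 4)*cos(t)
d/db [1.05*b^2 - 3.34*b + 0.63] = 2.1*b - 3.34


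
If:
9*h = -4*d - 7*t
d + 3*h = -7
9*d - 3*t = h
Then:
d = 28/41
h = -105/41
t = 119/41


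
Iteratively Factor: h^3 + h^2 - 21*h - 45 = (h + 3)*(h^2 - 2*h - 15) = (h + 3)^2*(h - 5)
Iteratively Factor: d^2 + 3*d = (d + 3)*(d)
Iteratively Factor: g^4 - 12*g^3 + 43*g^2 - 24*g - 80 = (g - 4)*(g^3 - 8*g^2 + 11*g + 20) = (g - 4)^2*(g^2 - 4*g - 5) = (g - 4)^2*(g + 1)*(g - 5)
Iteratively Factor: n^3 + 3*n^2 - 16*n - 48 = (n - 4)*(n^2 + 7*n + 12) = (n - 4)*(n + 4)*(n + 3)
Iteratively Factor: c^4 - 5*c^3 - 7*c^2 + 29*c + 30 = (c - 3)*(c^3 - 2*c^2 - 13*c - 10) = (c - 5)*(c - 3)*(c^2 + 3*c + 2) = (c - 5)*(c - 3)*(c + 2)*(c + 1)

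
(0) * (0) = 0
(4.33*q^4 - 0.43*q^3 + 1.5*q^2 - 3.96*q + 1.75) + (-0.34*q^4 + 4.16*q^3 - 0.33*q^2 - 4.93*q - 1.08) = 3.99*q^4 + 3.73*q^3 + 1.17*q^2 - 8.89*q + 0.67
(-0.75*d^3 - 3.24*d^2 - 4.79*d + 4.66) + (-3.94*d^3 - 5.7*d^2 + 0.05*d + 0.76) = -4.69*d^3 - 8.94*d^2 - 4.74*d + 5.42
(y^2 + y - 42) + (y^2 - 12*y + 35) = 2*y^2 - 11*y - 7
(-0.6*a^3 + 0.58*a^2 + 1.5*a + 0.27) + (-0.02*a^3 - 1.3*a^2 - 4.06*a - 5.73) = -0.62*a^3 - 0.72*a^2 - 2.56*a - 5.46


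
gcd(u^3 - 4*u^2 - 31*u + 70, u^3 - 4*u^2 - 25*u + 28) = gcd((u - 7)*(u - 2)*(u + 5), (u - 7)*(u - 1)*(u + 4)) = u - 7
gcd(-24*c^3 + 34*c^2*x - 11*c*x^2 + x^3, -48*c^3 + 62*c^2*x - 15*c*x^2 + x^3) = 6*c^2 - 7*c*x + x^2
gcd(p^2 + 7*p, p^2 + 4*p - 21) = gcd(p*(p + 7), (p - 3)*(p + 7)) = p + 7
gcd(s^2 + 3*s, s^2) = s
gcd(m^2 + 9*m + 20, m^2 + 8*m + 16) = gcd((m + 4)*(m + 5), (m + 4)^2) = m + 4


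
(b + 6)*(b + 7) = b^2 + 13*b + 42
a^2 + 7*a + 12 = (a + 3)*(a + 4)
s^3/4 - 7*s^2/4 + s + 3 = (s/4 + 1/4)*(s - 6)*(s - 2)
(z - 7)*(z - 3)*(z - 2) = z^3 - 12*z^2 + 41*z - 42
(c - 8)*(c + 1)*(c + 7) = c^3 - 57*c - 56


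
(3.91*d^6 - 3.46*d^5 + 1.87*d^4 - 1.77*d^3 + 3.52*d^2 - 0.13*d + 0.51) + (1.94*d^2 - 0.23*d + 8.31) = 3.91*d^6 - 3.46*d^5 + 1.87*d^4 - 1.77*d^3 + 5.46*d^2 - 0.36*d + 8.82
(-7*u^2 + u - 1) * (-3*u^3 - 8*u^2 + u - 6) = 21*u^5 + 53*u^4 - 12*u^3 + 51*u^2 - 7*u + 6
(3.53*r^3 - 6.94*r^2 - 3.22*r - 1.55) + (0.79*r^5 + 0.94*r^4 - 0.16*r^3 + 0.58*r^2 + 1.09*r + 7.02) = 0.79*r^5 + 0.94*r^4 + 3.37*r^3 - 6.36*r^2 - 2.13*r + 5.47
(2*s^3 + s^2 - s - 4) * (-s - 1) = -2*s^4 - 3*s^3 + 5*s + 4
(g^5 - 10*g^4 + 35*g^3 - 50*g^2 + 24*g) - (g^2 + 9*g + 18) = g^5 - 10*g^4 + 35*g^3 - 51*g^2 + 15*g - 18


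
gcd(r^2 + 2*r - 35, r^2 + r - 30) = r - 5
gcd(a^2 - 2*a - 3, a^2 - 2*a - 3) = a^2 - 2*a - 3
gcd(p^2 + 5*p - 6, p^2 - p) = p - 1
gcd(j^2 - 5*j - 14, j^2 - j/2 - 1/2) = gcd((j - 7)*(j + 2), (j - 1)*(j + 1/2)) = 1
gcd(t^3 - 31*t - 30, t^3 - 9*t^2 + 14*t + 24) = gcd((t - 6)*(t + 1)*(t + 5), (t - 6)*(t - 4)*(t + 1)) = t^2 - 5*t - 6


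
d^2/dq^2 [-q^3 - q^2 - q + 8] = -6*q - 2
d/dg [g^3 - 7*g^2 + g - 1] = 3*g^2 - 14*g + 1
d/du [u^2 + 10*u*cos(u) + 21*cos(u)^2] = -10*u*sin(u) + 2*u - 21*sin(2*u) + 10*cos(u)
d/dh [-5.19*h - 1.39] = -5.19000000000000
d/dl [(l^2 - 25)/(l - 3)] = (-l^2 + 2*l*(l - 3) + 25)/(l - 3)^2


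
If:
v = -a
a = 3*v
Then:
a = 0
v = 0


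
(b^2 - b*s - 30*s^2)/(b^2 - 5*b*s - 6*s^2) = (b + 5*s)/(b + s)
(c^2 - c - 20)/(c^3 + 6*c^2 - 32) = (c - 5)/(c^2 + 2*c - 8)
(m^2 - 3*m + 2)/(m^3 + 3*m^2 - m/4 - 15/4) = 4*(m - 2)/(4*m^2 + 16*m + 15)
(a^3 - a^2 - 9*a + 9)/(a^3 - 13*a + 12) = (a + 3)/(a + 4)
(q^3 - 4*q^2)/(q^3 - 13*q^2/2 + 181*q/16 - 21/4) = 16*q^2/(16*q^2 - 40*q + 21)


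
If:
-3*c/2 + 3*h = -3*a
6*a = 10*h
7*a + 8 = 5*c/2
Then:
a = 8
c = 128/5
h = 24/5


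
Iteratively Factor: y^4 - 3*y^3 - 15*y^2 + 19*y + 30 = (y - 2)*(y^3 - y^2 - 17*y - 15) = (y - 2)*(y + 1)*(y^2 - 2*y - 15) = (y - 5)*(y - 2)*(y + 1)*(y + 3)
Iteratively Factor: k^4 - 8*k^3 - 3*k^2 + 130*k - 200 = (k - 5)*(k^3 - 3*k^2 - 18*k + 40) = (k - 5)*(k - 2)*(k^2 - k - 20) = (k - 5)*(k - 2)*(k + 4)*(k - 5)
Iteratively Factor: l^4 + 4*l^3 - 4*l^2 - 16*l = (l + 4)*(l^3 - 4*l) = (l - 2)*(l + 4)*(l^2 + 2*l) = (l - 2)*(l + 2)*(l + 4)*(l)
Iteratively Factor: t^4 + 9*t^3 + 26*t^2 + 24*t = (t)*(t^3 + 9*t^2 + 26*t + 24) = t*(t + 3)*(t^2 + 6*t + 8) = t*(t + 2)*(t + 3)*(t + 4)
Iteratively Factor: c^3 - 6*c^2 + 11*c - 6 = (c - 1)*(c^2 - 5*c + 6) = (c - 2)*(c - 1)*(c - 3)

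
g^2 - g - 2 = (g - 2)*(g + 1)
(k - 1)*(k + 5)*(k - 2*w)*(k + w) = k^4 - k^3*w + 4*k^3 - 2*k^2*w^2 - 4*k^2*w - 5*k^2 - 8*k*w^2 + 5*k*w + 10*w^2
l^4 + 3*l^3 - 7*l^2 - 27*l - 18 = (l - 3)*(l + 1)*(l + 2)*(l + 3)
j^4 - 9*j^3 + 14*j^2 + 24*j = j*(j - 6)*(j - 4)*(j + 1)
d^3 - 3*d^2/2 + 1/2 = (d - 1)^2*(d + 1/2)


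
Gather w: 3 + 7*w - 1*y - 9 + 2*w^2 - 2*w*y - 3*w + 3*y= 2*w^2 + w*(4 - 2*y) + 2*y - 6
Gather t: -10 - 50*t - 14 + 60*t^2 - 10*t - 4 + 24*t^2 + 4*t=84*t^2 - 56*t - 28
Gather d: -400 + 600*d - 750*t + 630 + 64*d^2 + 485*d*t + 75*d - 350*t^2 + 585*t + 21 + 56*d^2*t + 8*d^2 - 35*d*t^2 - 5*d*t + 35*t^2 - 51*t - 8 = d^2*(56*t + 72) + d*(-35*t^2 + 480*t + 675) - 315*t^2 - 216*t + 243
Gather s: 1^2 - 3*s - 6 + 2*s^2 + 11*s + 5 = 2*s^2 + 8*s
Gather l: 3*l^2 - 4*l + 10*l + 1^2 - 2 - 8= 3*l^2 + 6*l - 9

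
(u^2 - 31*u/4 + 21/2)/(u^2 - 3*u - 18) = (u - 7/4)/(u + 3)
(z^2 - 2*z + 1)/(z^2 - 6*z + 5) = (z - 1)/(z - 5)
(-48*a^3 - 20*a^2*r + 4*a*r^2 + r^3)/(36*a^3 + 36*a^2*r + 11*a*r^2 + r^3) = (-4*a + r)/(3*a + r)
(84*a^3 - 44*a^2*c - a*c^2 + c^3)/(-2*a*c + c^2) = -42*a^2/c + a + c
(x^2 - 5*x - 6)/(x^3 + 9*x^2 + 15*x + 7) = (x - 6)/(x^2 + 8*x + 7)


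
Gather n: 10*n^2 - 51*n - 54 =10*n^2 - 51*n - 54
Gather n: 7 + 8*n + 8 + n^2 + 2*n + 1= n^2 + 10*n + 16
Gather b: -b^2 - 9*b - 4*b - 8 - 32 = -b^2 - 13*b - 40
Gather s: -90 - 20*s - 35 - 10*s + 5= -30*s - 120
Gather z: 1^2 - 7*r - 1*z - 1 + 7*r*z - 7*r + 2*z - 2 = -14*r + z*(7*r + 1) - 2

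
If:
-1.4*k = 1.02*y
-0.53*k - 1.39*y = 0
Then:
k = 0.00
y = 0.00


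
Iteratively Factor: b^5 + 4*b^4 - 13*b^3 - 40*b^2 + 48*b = (b - 3)*(b^4 + 7*b^3 + 8*b^2 - 16*b) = (b - 3)*(b + 4)*(b^3 + 3*b^2 - 4*b) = (b - 3)*(b + 4)^2*(b^2 - b) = b*(b - 3)*(b + 4)^2*(b - 1)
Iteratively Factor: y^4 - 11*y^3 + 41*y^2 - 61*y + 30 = (y - 1)*(y^3 - 10*y^2 + 31*y - 30) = (y - 2)*(y - 1)*(y^2 - 8*y + 15) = (y - 5)*(y - 2)*(y - 1)*(y - 3)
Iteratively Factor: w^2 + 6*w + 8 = (w + 4)*(w + 2)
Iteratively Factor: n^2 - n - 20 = (n - 5)*(n + 4)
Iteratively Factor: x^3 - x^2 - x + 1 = (x + 1)*(x^2 - 2*x + 1) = (x - 1)*(x + 1)*(x - 1)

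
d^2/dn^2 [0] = 0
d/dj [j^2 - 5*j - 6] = 2*j - 5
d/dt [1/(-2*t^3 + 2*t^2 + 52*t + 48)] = (3*t^2/2 - t - 13)/(-t^3 + t^2 + 26*t + 24)^2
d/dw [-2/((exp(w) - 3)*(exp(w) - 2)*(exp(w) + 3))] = 2*((exp(w) - 3)*(exp(w) - 2) + (exp(w) - 3)*(exp(w) + 3) + (exp(w) - 2)*(exp(w) + 3))*exp(w)/((exp(w) - 3)^2*(exp(w) - 2)^2*(exp(w) + 3)^2)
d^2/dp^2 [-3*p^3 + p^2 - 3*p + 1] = 2 - 18*p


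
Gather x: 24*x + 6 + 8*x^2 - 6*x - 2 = 8*x^2 + 18*x + 4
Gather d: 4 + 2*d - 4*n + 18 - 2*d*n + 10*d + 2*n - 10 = d*(12 - 2*n) - 2*n + 12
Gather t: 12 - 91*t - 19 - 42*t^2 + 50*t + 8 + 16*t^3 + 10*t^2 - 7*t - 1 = 16*t^3 - 32*t^2 - 48*t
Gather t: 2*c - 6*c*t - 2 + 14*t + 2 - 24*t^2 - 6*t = 2*c - 24*t^2 + t*(8 - 6*c)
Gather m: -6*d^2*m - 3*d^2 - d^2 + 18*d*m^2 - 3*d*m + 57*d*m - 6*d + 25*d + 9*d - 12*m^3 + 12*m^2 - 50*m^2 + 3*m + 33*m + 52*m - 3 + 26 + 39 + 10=-4*d^2 + 28*d - 12*m^3 + m^2*(18*d - 38) + m*(-6*d^2 + 54*d + 88) + 72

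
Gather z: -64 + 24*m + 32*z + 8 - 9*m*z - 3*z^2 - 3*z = 24*m - 3*z^2 + z*(29 - 9*m) - 56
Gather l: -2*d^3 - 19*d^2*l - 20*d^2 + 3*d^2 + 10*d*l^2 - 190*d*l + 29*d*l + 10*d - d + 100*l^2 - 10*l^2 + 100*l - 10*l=-2*d^3 - 17*d^2 + 9*d + l^2*(10*d + 90) + l*(-19*d^2 - 161*d + 90)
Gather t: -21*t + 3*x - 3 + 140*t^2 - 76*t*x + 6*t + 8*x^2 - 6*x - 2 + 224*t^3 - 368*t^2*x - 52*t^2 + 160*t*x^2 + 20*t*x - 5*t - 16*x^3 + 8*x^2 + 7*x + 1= 224*t^3 + t^2*(88 - 368*x) + t*(160*x^2 - 56*x - 20) - 16*x^3 + 16*x^2 + 4*x - 4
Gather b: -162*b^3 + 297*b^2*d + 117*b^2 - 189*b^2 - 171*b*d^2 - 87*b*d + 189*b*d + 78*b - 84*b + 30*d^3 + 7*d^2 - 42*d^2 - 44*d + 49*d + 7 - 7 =-162*b^3 + b^2*(297*d - 72) + b*(-171*d^2 + 102*d - 6) + 30*d^3 - 35*d^2 + 5*d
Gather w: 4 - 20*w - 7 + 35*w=15*w - 3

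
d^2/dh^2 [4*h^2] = 8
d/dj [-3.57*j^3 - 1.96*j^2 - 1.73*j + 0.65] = -10.71*j^2 - 3.92*j - 1.73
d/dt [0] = 0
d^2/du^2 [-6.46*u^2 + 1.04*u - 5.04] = -12.9200000000000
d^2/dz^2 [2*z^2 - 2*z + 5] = 4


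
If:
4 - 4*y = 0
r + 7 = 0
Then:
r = -7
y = 1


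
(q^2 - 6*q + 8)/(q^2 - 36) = (q^2 - 6*q + 8)/(q^2 - 36)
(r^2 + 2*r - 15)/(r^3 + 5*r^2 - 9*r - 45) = 1/(r + 3)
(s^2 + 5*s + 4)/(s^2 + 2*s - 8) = (s + 1)/(s - 2)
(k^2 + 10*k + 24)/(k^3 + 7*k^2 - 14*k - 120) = (k + 4)/(k^2 + k - 20)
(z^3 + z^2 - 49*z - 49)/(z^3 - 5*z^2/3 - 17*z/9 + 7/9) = 9*(z^2 - 49)/(9*z^2 - 24*z + 7)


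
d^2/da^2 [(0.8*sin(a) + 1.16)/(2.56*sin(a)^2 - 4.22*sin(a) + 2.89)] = (-5.24288*sin(a)^5 - 39.051264*sin(a)^4 + 83.593216*sin(a)^3 + 49.527248*sin(a)^2 - 131.5314*sin(a) + 43.66448)/(16.777216*sin(a)^6 - 82.968576*sin(a)^5 + 193.588224*sin(a)^4 - 262.478936*sin(a)^3 + 218.542956*sin(a)^2 - 105.737586*sin(a) + 24.137569)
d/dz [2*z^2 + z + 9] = 4*z + 1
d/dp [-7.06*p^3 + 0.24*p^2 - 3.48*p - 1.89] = -21.18*p^2 + 0.48*p - 3.48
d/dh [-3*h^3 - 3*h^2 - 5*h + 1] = -9*h^2 - 6*h - 5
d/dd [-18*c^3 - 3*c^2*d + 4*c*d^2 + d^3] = -3*c^2 + 8*c*d + 3*d^2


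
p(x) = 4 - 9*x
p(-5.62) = 54.58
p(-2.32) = 24.88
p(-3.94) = 39.46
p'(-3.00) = -9.00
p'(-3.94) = -9.00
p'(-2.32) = -9.00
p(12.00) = -104.00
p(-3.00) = 31.00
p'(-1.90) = -9.00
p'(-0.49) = -9.00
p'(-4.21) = -9.00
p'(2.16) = -9.00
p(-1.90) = 21.10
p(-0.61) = 9.49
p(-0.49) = 8.41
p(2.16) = -15.44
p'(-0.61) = -9.00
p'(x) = -9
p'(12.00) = -9.00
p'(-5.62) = -9.00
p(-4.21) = 41.89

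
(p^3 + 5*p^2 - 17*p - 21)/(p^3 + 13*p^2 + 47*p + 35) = (p - 3)/(p + 5)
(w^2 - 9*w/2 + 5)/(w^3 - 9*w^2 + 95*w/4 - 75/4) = 2*(w - 2)/(2*w^2 - 13*w + 15)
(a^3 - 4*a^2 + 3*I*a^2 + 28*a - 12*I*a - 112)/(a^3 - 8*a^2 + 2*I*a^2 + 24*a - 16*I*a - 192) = (a^2 + a*(-4 + 7*I) - 28*I)/(a^2 + a*(-8 + 6*I) - 48*I)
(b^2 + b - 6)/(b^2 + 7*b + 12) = (b - 2)/(b + 4)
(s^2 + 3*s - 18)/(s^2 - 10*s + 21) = (s + 6)/(s - 7)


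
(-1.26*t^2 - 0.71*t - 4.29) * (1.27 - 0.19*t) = 0.2394*t^3 - 1.4653*t^2 - 0.0865999999999999*t - 5.4483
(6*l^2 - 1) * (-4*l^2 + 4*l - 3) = -24*l^4 + 24*l^3 - 14*l^2 - 4*l + 3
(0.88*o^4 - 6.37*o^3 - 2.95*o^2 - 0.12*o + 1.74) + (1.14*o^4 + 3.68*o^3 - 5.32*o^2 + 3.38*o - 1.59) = 2.02*o^4 - 2.69*o^3 - 8.27*o^2 + 3.26*o + 0.15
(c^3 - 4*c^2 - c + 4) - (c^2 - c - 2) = c^3 - 5*c^2 + 6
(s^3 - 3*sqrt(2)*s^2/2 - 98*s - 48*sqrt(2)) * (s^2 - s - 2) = s^5 - 3*sqrt(2)*s^4/2 - s^4 - 100*s^3 + 3*sqrt(2)*s^3/2 - 45*sqrt(2)*s^2 + 98*s^2 + 48*sqrt(2)*s + 196*s + 96*sqrt(2)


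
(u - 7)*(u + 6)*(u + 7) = u^3 + 6*u^2 - 49*u - 294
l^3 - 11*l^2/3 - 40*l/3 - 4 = (l - 6)*(l + 1/3)*(l + 2)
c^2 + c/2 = c*(c + 1/2)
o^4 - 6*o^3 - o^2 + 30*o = o*(o - 5)*(o - 3)*(o + 2)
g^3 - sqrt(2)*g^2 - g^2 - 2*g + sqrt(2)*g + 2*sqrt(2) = (g - 2)*(g + 1)*(g - sqrt(2))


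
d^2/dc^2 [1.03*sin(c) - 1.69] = -1.03*sin(c)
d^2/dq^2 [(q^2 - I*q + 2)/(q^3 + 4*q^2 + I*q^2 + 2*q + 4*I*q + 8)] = (2*q^6 - 6*I*q^5 + q^4*(18 - 48*I) + q^3*(16 - 30*I) + q^2*(12 + 192*I) + q*(-96 + 408*I) - 112 + 64*I)/(q^9 + q^8*(12 + 3*I) + q^7*(51 + 36*I) + q^6*(100 + 155*I) + q^5*(150 + 324*I) + q^4*(264 + 540*I) + q^3*(296 + 848*I) + q^2*(480 + 576*I) + q*(384 + 768*I) + 512)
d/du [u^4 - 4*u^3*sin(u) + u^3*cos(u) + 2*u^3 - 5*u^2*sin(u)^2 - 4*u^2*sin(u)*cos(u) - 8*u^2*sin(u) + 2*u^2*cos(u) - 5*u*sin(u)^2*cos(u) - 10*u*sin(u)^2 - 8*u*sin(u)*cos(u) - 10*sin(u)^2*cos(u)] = -u^3*sin(u) - 4*u^3*cos(u) + 4*u^3 - 14*u^2*sin(u) - 5*u^2*sin(2*u) - 5*u^2*cos(u) - 4*u^2*cos(2*u) + 6*u^2 - 59*u*sin(u)/4 - 14*u*sin(2*u) - 15*u*sin(3*u)/4 + 4*u*cos(u) - 3*u*cos(2*u) - 5*u + 5*sin(u)/2 - 4*sin(2*u) - 15*sin(3*u)/2 - 5*cos(u)/4 + 5*cos(2*u) + 5*cos(3*u)/4 - 5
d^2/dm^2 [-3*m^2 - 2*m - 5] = -6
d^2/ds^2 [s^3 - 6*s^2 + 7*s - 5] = 6*s - 12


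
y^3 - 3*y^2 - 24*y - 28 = (y - 7)*(y + 2)^2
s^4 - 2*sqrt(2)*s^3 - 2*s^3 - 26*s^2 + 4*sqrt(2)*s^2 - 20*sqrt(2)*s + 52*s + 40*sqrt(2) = (s - 2)*(s - 5*sqrt(2))*(s + sqrt(2))*(s + 2*sqrt(2))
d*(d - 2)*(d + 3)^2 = d^4 + 4*d^3 - 3*d^2 - 18*d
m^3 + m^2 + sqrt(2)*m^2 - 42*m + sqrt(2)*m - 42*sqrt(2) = (m - 6)*(m + 7)*(m + sqrt(2))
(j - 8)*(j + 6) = j^2 - 2*j - 48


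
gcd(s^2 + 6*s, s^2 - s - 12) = 1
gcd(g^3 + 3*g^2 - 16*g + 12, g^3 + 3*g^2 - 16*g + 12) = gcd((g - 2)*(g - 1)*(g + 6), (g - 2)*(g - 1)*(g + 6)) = g^3 + 3*g^2 - 16*g + 12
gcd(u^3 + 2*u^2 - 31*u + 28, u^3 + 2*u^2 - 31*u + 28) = u^3 + 2*u^2 - 31*u + 28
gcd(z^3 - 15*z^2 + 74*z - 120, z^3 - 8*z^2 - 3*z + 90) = z^2 - 11*z + 30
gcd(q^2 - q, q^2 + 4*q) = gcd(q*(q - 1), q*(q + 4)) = q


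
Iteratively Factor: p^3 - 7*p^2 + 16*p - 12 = (p - 2)*(p^2 - 5*p + 6) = (p - 3)*(p - 2)*(p - 2)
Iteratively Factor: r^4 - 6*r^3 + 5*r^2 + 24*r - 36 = (r - 3)*(r^3 - 3*r^2 - 4*r + 12) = (r - 3)*(r - 2)*(r^2 - r - 6) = (r - 3)*(r - 2)*(r + 2)*(r - 3)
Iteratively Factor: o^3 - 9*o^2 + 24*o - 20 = (o - 2)*(o^2 - 7*o + 10) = (o - 5)*(o - 2)*(o - 2)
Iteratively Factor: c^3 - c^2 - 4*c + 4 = (c - 1)*(c^2 - 4) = (c - 2)*(c - 1)*(c + 2)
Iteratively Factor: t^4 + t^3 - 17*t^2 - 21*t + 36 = (t + 3)*(t^3 - 2*t^2 - 11*t + 12) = (t + 3)^2*(t^2 - 5*t + 4) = (t - 1)*(t + 3)^2*(t - 4)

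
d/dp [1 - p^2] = -2*p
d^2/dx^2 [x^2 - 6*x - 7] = 2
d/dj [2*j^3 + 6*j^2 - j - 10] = 6*j^2 + 12*j - 1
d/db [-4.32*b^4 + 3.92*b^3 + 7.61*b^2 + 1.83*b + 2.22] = -17.28*b^3 + 11.76*b^2 + 15.22*b + 1.83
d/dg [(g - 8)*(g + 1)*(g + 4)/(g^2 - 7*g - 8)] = 1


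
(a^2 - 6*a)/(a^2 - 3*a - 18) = a/(a + 3)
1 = 1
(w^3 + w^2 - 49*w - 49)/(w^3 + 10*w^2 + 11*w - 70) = (w^2 - 6*w - 7)/(w^2 + 3*w - 10)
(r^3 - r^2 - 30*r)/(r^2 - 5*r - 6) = r*(r + 5)/(r + 1)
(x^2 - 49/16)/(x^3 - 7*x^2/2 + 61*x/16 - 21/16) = (4*x + 7)/(4*x^2 - 7*x + 3)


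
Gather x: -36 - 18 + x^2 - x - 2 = x^2 - x - 56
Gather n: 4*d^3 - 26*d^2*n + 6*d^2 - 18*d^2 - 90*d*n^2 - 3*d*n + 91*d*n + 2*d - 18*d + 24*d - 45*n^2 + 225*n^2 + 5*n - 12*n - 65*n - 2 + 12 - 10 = 4*d^3 - 12*d^2 + 8*d + n^2*(180 - 90*d) + n*(-26*d^2 + 88*d - 72)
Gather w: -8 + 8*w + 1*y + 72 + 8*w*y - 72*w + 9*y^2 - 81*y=w*(8*y - 64) + 9*y^2 - 80*y + 64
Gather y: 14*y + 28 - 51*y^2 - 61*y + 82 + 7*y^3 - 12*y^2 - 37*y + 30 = 7*y^3 - 63*y^2 - 84*y + 140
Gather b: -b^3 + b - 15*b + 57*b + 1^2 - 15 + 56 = -b^3 + 43*b + 42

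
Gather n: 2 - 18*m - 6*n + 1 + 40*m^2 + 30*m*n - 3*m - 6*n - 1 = 40*m^2 - 21*m + n*(30*m - 12) + 2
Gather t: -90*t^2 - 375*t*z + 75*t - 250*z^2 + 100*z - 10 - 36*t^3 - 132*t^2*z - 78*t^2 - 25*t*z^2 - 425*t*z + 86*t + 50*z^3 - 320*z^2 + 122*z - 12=-36*t^3 + t^2*(-132*z - 168) + t*(-25*z^2 - 800*z + 161) + 50*z^3 - 570*z^2 + 222*z - 22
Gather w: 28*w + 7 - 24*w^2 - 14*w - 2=-24*w^2 + 14*w + 5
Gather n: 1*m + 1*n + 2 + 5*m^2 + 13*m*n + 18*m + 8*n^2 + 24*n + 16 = 5*m^2 + 19*m + 8*n^2 + n*(13*m + 25) + 18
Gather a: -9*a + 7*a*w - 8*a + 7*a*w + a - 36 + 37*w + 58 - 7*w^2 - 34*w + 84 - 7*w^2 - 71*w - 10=a*(14*w - 16) - 14*w^2 - 68*w + 96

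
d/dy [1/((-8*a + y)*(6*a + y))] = ((-8*a + y)*(6*a + y) + (8*a - y)^2)/((6*a + y)^2*(8*a - y)^3)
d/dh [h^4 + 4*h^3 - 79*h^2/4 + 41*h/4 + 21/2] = 4*h^3 + 12*h^2 - 79*h/2 + 41/4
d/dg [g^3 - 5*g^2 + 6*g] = 3*g^2 - 10*g + 6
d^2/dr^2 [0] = 0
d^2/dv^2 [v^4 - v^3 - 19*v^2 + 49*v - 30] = 12*v^2 - 6*v - 38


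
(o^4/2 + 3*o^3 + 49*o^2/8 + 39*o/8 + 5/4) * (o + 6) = o^5/2 + 6*o^4 + 193*o^3/8 + 333*o^2/8 + 61*o/2 + 15/2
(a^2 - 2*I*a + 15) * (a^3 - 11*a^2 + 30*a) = a^5 - 11*a^4 - 2*I*a^4 + 45*a^3 + 22*I*a^3 - 165*a^2 - 60*I*a^2 + 450*a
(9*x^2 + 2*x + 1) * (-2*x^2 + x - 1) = -18*x^4 + 5*x^3 - 9*x^2 - x - 1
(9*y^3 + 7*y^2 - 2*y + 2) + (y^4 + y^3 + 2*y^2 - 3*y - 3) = y^4 + 10*y^3 + 9*y^2 - 5*y - 1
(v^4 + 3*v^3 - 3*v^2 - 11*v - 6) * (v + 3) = v^5 + 6*v^4 + 6*v^3 - 20*v^2 - 39*v - 18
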